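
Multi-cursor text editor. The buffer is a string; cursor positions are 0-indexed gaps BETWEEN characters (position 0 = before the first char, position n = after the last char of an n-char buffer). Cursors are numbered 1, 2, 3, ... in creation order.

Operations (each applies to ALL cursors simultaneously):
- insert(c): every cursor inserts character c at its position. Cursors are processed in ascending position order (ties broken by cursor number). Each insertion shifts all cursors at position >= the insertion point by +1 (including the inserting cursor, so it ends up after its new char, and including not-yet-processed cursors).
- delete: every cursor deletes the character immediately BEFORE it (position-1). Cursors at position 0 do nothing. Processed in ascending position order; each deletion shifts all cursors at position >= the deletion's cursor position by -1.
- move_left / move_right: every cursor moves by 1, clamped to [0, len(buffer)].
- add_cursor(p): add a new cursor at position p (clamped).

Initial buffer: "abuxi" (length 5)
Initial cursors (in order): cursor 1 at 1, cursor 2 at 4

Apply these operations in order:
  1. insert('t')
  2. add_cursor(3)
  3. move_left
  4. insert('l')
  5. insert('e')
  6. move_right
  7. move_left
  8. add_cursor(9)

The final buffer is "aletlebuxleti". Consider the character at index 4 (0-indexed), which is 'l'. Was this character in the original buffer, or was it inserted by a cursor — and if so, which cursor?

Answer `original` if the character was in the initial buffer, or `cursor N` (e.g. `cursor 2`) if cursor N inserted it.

Answer: cursor 3

Derivation:
After op 1 (insert('t')): buffer="atbuxti" (len 7), cursors c1@2 c2@6, authorship .1...2.
After op 2 (add_cursor(3)): buffer="atbuxti" (len 7), cursors c1@2 c3@3 c2@6, authorship .1...2.
After op 3 (move_left): buffer="atbuxti" (len 7), cursors c1@1 c3@2 c2@5, authorship .1...2.
After op 4 (insert('l')): buffer="altlbuxlti" (len 10), cursors c1@2 c3@4 c2@8, authorship .113...22.
After op 5 (insert('e')): buffer="aletlebuxleti" (len 13), cursors c1@3 c3@6 c2@11, authorship .11133...222.
After op 6 (move_right): buffer="aletlebuxleti" (len 13), cursors c1@4 c3@7 c2@12, authorship .11133...222.
After op 7 (move_left): buffer="aletlebuxleti" (len 13), cursors c1@3 c3@6 c2@11, authorship .11133...222.
After op 8 (add_cursor(9)): buffer="aletlebuxleti" (len 13), cursors c1@3 c3@6 c4@9 c2@11, authorship .11133...222.
Authorship (.=original, N=cursor N): . 1 1 1 3 3 . . . 2 2 2 .
Index 4: author = 3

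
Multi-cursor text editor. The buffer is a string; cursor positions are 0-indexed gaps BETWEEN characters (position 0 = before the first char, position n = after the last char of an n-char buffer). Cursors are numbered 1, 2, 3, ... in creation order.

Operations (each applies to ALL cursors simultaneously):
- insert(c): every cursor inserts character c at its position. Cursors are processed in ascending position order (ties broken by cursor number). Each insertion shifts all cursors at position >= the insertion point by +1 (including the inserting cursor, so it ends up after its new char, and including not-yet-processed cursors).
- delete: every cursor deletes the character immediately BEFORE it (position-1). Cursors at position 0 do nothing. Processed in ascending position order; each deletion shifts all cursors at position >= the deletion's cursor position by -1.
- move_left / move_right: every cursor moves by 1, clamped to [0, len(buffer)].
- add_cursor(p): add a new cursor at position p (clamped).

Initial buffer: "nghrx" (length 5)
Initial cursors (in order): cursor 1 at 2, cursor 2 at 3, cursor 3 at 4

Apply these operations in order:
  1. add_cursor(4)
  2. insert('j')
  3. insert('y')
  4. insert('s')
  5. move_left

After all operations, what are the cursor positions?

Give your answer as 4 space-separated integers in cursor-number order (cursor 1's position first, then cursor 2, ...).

Answer: 4 8 15 15

Derivation:
After op 1 (add_cursor(4)): buffer="nghrx" (len 5), cursors c1@2 c2@3 c3@4 c4@4, authorship .....
After op 2 (insert('j')): buffer="ngjhjrjjx" (len 9), cursors c1@3 c2@5 c3@8 c4@8, authorship ..1.2.34.
After op 3 (insert('y')): buffer="ngjyhjyrjjyyx" (len 13), cursors c1@4 c2@7 c3@12 c4@12, authorship ..11.22.3434.
After op 4 (insert('s')): buffer="ngjyshjysrjjyyssx" (len 17), cursors c1@5 c2@9 c3@16 c4@16, authorship ..111.222.343434.
After op 5 (move_left): buffer="ngjyshjysrjjyyssx" (len 17), cursors c1@4 c2@8 c3@15 c4@15, authorship ..111.222.343434.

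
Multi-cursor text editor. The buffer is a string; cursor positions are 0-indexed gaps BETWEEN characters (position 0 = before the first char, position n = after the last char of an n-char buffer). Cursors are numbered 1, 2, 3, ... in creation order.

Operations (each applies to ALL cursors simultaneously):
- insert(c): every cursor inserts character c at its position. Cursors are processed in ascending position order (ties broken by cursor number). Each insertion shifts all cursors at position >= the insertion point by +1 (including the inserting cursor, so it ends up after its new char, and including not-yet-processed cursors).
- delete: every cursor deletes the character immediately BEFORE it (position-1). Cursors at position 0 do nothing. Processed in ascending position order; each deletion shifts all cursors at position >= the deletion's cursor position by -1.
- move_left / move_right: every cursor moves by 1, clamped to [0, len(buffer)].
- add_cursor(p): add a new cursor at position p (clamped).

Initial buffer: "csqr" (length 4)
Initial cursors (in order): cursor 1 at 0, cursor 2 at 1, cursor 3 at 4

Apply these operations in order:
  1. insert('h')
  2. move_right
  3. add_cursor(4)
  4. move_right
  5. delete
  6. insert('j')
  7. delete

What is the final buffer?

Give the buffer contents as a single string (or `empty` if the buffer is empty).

Answer: hcr

Derivation:
After op 1 (insert('h')): buffer="hchsqrh" (len 7), cursors c1@1 c2@3 c3@7, authorship 1.2...3
After op 2 (move_right): buffer="hchsqrh" (len 7), cursors c1@2 c2@4 c3@7, authorship 1.2...3
After op 3 (add_cursor(4)): buffer="hchsqrh" (len 7), cursors c1@2 c2@4 c4@4 c3@7, authorship 1.2...3
After op 4 (move_right): buffer="hchsqrh" (len 7), cursors c1@3 c2@5 c4@5 c3@7, authorship 1.2...3
After op 5 (delete): buffer="hcr" (len 3), cursors c1@2 c2@2 c4@2 c3@3, authorship 1..
After op 6 (insert('j')): buffer="hcjjjrj" (len 7), cursors c1@5 c2@5 c4@5 c3@7, authorship 1.124.3
After op 7 (delete): buffer="hcr" (len 3), cursors c1@2 c2@2 c4@2 c3@3, authorship 1..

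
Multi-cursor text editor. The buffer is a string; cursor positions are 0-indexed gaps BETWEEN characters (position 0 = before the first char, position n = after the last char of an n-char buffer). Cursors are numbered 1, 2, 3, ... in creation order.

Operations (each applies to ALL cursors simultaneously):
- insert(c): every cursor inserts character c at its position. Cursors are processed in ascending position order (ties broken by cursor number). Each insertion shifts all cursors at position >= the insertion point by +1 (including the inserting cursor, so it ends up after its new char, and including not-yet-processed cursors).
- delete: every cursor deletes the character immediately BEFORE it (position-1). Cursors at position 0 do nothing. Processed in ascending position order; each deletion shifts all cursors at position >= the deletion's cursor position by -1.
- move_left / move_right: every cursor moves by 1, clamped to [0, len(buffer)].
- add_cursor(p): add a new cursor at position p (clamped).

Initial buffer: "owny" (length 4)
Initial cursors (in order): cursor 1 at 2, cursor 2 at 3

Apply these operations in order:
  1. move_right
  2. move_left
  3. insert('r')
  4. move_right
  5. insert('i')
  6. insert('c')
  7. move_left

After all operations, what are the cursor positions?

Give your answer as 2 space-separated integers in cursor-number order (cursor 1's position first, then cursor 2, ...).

Answer: 5 9

Derivation:
After op 1 (move_right): buffer="owny" (len 4), cursors c1@3 c2@4, authorship ....
After op 2 (move_left): buffer="owny" (len 4), cursors c1@2 c2@3, authorship ....
After op 3 (insert('r')): buffer="owrnry" (len 6), cursors c1@3 c2@5, authorship ..1.2.
After op 4 (move_right): buffer="owrnry" (len 6), cursors c1@4 c2@6, authorship ..1.2.
After op 5 (insert('i')): buffer="owrniryi" (len 8), cursors c1@5 c2@8, authorship ..1.12.2
After op 6 (insert('c')): buffer="owrnicryic" (len 10), cursors c1@6 c2@10, authorship ..1.112.22
After op 7 (move_left): buffer="owrnicryic" (len 10), cursors c1@5 c2@9, authorship ..1.112.22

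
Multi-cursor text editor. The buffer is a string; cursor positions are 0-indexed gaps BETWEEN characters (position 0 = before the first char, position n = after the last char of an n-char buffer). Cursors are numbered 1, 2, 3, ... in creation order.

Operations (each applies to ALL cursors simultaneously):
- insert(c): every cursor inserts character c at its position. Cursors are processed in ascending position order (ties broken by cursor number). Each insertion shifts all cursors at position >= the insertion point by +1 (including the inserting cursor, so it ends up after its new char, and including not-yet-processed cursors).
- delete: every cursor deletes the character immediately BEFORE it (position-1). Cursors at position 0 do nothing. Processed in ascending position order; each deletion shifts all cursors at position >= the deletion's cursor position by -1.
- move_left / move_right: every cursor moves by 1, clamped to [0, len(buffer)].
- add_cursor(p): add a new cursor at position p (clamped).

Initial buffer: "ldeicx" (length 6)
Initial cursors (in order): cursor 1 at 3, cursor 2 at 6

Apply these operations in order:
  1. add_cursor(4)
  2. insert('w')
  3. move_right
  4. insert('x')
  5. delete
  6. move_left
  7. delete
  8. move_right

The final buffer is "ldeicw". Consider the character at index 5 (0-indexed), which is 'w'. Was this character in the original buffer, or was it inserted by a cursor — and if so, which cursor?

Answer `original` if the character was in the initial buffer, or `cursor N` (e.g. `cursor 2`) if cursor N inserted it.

Answer: cursor 2

Derivation:
After op 1 (add_cursor(4)): buffer="ldeicx" (len 6), cursors c1@3 c3@4 c2@6, authorship ......
After op 2 (insert('w')): buffer="ldewiwcxw" (len 9), cursors c1@4 c3@6 c2@9, authorship ...1.3..2
After op 3 (move_right): buffer="ldewiwcxw" (len 9), cursors c1@5 c3@7 c2@9, authorship ...1.3..2
After op 4 (insert('x')): buffer="ldewixwcxxwx" (len 12), cursors c1@6 c3@9 c2@12, authorship ...1.13.3.22
After op 5 (delete): buffer="ldewiwcxw" (len 9), cursors c1@5 c3@7 c2@9, authorship ...1.3..2
After op 6 (move_left): buffer="ldewiwcxw" (len 9), cursors c1@4 c3@6 c2@8, authorship ...1.3..2
After op 7 (delete): buffer="ldeicw" (len 6), cursors c1@3 c3@4 c2@5, authorship .....2
After op 8 (move_right): buffer="ldeicw" (len 6), cursors c1@4 c3@5 c2@6, authorship .....2
Authorship (.=original, N=cursor N): . . . . . 2
Index 5: author = 2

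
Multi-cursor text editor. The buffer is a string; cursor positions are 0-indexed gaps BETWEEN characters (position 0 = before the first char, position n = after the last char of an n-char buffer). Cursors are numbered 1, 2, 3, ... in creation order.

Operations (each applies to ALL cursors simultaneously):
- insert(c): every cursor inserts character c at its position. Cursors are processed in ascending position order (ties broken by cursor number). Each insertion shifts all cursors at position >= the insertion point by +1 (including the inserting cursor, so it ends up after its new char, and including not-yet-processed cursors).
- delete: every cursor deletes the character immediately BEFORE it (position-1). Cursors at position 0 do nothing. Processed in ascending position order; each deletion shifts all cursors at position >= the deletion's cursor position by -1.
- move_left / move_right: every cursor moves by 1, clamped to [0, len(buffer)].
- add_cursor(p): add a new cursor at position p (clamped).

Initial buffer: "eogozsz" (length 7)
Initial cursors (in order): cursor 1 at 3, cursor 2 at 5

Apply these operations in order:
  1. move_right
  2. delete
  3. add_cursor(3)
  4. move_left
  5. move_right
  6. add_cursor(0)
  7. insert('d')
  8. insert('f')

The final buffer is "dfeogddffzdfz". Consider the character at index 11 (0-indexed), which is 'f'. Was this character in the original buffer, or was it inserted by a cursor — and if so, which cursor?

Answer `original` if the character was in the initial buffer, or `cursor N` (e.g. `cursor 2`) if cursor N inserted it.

After op 1 (move_right): buffer="eogozsz" (len 7), cursors c1@4 c2@6, authorship .......
After op 2 (delete): buffer="eogzz" (len 5), cursors c1@3 c2@4, authorship .....
After op 3 (add_cursor(3)): buffer="eogzz" (len 5), cursors c1@3 c3@3 c2@4, authorship .....
After op 4 (move_left): buffer="eogzz" (len 5), cursors c1@2 c3@2 c2@3, authorship .....
After op 5 (move_right): buffer="eogzz" (len 5), cursors c1@3 c3@3 c2@4, authorship .....
After op 6 (add_cursor(0)): buffer="eogzz" (len 5), cursors c4@0 c1@3 c3@3 c2@4, authorship .....
After op 7 (insert('d')): buffer="deogddzdz" (len 9), cursors c4@1 c1@6 c3@6 c2@8, authorship 4...13.2.
After op 8 (insert('f')): buffer="dfeogddffzdfz" (len 13), cursors c4@2 c1@9 c3@9 c2@12, authorship 44...1313.22.
Authorship (.=original, N=cursor N): 4 4 . . . 1 3 1 3 . 2 2 .
Index 11: author = 2

Answer: cursor 2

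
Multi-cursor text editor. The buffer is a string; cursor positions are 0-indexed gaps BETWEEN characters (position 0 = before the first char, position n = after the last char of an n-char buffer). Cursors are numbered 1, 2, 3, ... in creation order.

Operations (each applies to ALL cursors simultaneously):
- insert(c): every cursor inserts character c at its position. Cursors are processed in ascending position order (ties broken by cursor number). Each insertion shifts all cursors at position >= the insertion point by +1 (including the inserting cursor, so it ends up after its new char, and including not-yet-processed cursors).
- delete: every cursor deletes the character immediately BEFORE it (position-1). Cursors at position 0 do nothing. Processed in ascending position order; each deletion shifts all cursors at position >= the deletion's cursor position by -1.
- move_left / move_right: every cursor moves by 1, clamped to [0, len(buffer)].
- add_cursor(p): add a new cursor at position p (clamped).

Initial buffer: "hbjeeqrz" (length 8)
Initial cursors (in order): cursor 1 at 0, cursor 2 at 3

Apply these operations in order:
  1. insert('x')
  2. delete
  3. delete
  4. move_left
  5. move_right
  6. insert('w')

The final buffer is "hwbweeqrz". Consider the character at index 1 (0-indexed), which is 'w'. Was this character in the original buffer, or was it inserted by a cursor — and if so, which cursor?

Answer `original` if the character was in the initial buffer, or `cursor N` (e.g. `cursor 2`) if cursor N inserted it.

After op 1 (insert('x')): buffer="xhbjxeeqrz" (len 10), cursors c1@1 c2@5, authorship 1...2.....
After op 2 (delete): buffer="hbjeeqrz" (len 8), cursors c1@0 c2@3, authorship ........
After op 3 (delete): buffer="hbeeqrz" (len 7), cursors c1@0 c2@2, authorship .......
After op 4 (move_left): buffer="hbeeqrz" (len 7), cursors c1@0 c2@1, authorship .......
After op 5 (move_right): buffer="hbeeqrz" (len 7), cursors c1@1 c2@2, authorship .......
After op 6 (insert('w')): buffer="hwbweeqrz" (len 9), cursors c1@2 c2@4, authorship .1.2.....
Authorship (.=original, N=cursor N): . 1 . 2 . . . . .
Index 1: author = 1

Answer: cursor 1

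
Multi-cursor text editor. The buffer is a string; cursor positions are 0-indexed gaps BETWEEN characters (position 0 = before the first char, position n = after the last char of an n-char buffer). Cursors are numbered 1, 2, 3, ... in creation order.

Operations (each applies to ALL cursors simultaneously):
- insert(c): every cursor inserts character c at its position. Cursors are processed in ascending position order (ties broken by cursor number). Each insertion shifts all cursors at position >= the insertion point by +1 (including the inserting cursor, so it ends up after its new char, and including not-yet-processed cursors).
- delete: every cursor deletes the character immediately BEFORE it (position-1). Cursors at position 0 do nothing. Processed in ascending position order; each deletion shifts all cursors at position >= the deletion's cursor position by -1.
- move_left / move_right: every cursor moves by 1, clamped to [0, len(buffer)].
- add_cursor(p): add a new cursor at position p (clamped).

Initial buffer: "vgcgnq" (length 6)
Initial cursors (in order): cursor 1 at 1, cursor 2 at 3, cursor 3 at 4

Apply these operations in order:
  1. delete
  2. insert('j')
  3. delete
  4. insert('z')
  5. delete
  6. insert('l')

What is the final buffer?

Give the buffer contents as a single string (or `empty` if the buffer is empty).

After op 1 (delete): buffer="gnq" (len 3), cursors c1@0 c2@1 c3@1, authorship ...
After op 2 (insert('j')): buffer="jgjjnq" (len 6), cursors c1@1 c2@4 c3@4, authorship 1.23..
After op 3 (delete): buffer="gnq" (len 3), cursors c1@0 c2@1 c3@1, authorship ...
After op 4 (insert('z')): buffer="zgzznq" (len 6), cursors c1@1 c2@4 c3@4, authorship 1.23..
After op 5 (delete): buffer="gnq" (len 3), cursors c1@0 c2@1 c3@1, authorship ...
After op 6 (insert('l')): buffer="lgllnq" (len 6), cursors c1@1 c2@4 c3@4, authorship 1.23..

Answer: lgllnq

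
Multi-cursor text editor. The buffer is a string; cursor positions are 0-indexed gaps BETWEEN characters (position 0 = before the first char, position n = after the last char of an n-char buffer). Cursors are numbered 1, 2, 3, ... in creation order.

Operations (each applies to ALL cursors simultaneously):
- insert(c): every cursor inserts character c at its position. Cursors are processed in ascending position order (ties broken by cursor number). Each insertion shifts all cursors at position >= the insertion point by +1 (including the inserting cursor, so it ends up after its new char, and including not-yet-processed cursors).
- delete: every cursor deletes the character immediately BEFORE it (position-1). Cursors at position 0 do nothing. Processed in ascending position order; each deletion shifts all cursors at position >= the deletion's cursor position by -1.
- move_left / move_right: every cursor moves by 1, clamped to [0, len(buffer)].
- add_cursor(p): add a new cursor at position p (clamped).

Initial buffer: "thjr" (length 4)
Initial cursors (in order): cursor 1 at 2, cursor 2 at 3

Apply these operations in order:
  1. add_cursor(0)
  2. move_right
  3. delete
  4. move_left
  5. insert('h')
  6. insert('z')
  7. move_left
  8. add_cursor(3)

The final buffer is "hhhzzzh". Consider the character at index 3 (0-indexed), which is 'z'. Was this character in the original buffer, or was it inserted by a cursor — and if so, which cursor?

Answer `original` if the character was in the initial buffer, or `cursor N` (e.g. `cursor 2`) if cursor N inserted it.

Answer: cursor 1

Derivation:
After op 1 (add_cursor(0)): buffer="thjr" (len 4), cursors c3@0 c1@2 c2@3, authorship ....
After op 2 (move_right): buffer="thjr" (len 4), cursors c3@1 c1@3 c2@4, authorship ....
After op 3 (delete): buffer="h" (len 1), cursors c3@0 c1@1 c2@1, authorship .
After op 4 (move_left): buffer="h" (len 1), cursors c1@0 c2@0 c3@0, authorship .
After op 5 (insert('h')): buffer="hhhh" (len 4), cursors c1@3 c2@3 c3@3, authorship 123.
After op 6 (insert('z')): buffer="hhhzzzh" (len 7), cursors c1@6 c2@6 c3@6, authorship 123123.
After op 7 (move_left): buffer="hhhzzzh" (len 7), cursors c1@5 c2@5 c3@5, authorship 123123.
After op 8 (add_cursor(3)): buffer="hhhzzzh" (len 7), cursors c4@3 c1@5 c2@5 c3@5, authorship 123123.
Authorship (.=original, N=cursor N): 1 2 3 1 2 3 .
Index 3: author = 1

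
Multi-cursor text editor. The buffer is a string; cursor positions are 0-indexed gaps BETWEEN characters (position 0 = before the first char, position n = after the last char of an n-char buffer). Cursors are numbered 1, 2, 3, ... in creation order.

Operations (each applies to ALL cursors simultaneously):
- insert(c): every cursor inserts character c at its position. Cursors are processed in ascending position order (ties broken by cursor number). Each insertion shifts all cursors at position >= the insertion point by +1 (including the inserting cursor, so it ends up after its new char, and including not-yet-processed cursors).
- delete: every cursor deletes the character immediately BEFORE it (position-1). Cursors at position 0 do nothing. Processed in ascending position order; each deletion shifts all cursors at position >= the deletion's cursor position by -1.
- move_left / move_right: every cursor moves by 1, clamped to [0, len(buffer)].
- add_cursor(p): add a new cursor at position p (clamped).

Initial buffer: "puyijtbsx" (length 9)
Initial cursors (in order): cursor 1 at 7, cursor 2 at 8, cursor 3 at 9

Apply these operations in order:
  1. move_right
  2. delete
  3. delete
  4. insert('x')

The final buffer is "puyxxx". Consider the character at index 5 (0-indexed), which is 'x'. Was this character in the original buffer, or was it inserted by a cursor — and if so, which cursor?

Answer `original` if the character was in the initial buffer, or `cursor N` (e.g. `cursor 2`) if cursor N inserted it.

After op 1 (move_right): buffer="puyijtbsx" (len 9), cursors c1@8 c2@9 c3@9, authorship .........
After op 2 (delete): buffer="puyijt" (len 6), cursors c1@6 c2@6 c3@6, authorship ......
After op 3 (delete): buffer="puy" (len 3), cursors c1@3 c2@3 c3@3, authorship ...
After op 4 (insert('x')): buffer="puyxxx" (len 6), cursors c1@6 c2@6 c3@6, authorship ...123
Authorship (.=original, N=cursor N): . . . 1 2 3
Index 5: author = 3

Answer: cursor 3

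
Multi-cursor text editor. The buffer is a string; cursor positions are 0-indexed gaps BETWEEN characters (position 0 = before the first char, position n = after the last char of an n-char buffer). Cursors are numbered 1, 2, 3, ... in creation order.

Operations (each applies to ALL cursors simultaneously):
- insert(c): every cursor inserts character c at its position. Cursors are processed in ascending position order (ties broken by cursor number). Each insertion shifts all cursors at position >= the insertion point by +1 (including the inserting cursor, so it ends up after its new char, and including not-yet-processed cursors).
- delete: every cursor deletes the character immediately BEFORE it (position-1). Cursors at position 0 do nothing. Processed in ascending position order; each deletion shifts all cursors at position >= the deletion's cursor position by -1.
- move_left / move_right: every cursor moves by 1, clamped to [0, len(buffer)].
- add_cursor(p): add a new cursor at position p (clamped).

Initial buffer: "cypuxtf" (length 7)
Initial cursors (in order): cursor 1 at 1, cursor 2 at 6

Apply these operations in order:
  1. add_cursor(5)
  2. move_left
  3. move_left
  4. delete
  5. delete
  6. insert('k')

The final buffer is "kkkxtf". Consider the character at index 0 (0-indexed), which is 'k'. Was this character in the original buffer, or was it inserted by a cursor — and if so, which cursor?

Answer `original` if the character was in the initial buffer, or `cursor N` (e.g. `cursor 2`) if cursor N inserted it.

Answer: cursor 1

Derivation:
After op 1 (add_cursor(5)): buffer="cypuxtf" (len 7), cursors c1@1 c3@5 c2@6, authorship .......
After op 2 (move_left): buffer="cypuxtf" (len 7), cursors c1@0 c3@4 c2@5, authorship .......
After op 3 (move_left): buffer="cypuxtf" (len 7), cursors c1@0 c3@3 c2@4, authorship .......
After op 4 (delete): buffer="cyxtf" (len 5), cursors c1@0 c2@2 c3@2, authorship .....
After op 5 (delete): buffer="xtf" (len 3), cursors c1@0 c2@0 c3@0, authorship ...
After op 6 (insert('k')): buffer="kkkxtf" (len 6), cursors c1@3 c2@3 c3@3, authorship 123...
Authorship (.=original, N=cursor N): 1 2 3 . . .
Index 0: author = 1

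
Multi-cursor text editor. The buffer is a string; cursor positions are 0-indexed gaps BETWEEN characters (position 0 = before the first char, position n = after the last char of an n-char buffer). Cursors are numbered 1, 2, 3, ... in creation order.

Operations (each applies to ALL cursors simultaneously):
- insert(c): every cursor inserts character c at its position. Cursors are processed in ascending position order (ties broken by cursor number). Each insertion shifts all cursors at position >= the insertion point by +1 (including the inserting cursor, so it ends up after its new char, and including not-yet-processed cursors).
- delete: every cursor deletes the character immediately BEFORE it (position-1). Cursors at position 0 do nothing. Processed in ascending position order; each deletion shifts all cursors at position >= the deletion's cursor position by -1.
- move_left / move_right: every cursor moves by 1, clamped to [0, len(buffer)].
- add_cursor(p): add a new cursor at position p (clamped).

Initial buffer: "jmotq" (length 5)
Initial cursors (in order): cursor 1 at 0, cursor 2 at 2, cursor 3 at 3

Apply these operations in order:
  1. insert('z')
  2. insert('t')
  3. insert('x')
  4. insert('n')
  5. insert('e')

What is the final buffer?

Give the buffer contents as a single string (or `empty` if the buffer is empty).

Answer: ztxnejmztxneoztxnetq

Derivation:
After op 1 (insert('z')): buffer="zjmzoztq" (len 8), cursors c1@1 c2@4 c3@6, authorship 1..2.3..
After op 2 (insert('t')): buffer="ztjmztozttq" (len 11), cursors c1@2 c2@6 c3@9, authorship 11..22.33..
After op 3 (insert('x')): buffer="ztxjmztxoztxtq" (len 14), cursors c1@3 c2@8 c3@12, authorship 111..222.333..
After op 4 (insert('n')): buffer="ztxnjmztxnoztxntq" (len 17), cursors c1@4 c2@10 c3@15, authorship 1111..2222.3333..
After op 5 (insert('e')): buffer="ztxnejmztxneoztxnetq" (len 20), cursors c1@5 c2@12 c3@18, authorship 11111..22222.33333..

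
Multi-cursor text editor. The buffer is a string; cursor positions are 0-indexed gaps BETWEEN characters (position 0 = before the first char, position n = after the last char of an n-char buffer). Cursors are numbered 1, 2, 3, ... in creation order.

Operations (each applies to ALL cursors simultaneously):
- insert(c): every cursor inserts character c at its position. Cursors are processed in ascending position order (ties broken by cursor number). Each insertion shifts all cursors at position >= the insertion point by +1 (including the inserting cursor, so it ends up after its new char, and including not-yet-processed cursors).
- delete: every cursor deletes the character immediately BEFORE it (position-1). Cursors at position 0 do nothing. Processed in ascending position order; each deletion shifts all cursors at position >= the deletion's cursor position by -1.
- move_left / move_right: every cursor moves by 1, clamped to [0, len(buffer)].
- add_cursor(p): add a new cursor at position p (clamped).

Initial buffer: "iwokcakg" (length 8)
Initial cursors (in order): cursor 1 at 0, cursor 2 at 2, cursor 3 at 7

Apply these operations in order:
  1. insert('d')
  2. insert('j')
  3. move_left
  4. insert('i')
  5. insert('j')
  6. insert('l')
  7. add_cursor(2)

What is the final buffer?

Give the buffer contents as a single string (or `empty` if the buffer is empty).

After op 1 (insert('d')): buffer="diwdokcakdg" (len 11), cursors c1@1 c2@4 c3@10, authorship 1..2.....3.
After op 2 (insert('j')): buffer="djiwdjokcakdjg" (len 14), cursors c1@2 c2@6 c3@13, authorship 11..22.....33.
After op 3 (move_left): buffer="djiwdjokcakdjg" (len 14), cursors c1@1 c2@5 c3@12, authorship 11..22.....33.
After op 4 (insert('i')): buffer="dijiwdijokcakdijg" (len 17), cursors c1@2 c2@7 c3@15, authorship 111..222.....333.
After op 5 (insert('j')): buffer="dijjiwdijjokcakdijjg" (len 20), cursors c1@3 c2@9 c3@18, authorship 1111..2222.....3333.
After op 6 (insert('l')): buffer="dijljiwdijljokcakdijljg" (len 23), cursors c1@4 c2@11 c3@21, authorship 11111..22222.....33333.
After op 7 (add_cursor(2)): buffer="dijljiwdijljokcakdijljg" (len 23), cursors c4@2 c1@4 c2@11 c3@21, authorship 11111..22222.....33333.

Answer: dijljiwdijljokcakdijljg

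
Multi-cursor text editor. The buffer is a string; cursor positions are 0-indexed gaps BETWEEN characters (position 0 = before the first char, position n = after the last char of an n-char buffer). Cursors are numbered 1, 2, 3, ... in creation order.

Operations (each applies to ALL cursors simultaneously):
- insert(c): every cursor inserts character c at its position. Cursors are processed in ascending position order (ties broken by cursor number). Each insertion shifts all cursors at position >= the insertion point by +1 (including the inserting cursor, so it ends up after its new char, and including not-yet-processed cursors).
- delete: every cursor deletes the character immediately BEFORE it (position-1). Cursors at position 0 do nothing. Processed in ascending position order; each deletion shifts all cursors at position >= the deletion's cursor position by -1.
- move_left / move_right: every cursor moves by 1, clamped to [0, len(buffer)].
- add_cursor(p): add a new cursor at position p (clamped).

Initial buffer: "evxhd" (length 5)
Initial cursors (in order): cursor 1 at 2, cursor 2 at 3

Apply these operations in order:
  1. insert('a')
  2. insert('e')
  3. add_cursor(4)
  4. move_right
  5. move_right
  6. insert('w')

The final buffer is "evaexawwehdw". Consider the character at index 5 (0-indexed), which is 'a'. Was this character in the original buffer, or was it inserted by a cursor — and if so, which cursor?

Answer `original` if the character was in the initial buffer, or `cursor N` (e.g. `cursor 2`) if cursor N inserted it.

After op 1 (insert('a')): buffer="evaxahd" (len 7), cursors c1@3 c2@5, authorship ..1.2..
After op 2 (insert('e')): buffer="evaexaehd" (len 9), cursors c1@4 c2@7, authorship ..11.22..
After op 3 (add_cursor(4)): buffer="evaexaehd" (len 9), cursors c1@4 c3@4 c2@7, authorship ..11.22..
After op 4 (move_right): buffer="evaexaehd" (len 9), cursors c1@5 c3@5 c2@8, authorship ..11.22..
After op 5 (move_right): buffer="evaexaehd" (len 9), cursors c1@6 c3@6 c2@9, authorship ..11.22..
After op 6 (insert('w')): buffer="evaexawwehdw" (len 12), cursors c1@8 c3@8 c2@12, authorship ..11.2132..2
Authorship (.=original, N=cursor N): . . 1 1 . 2 1 3 2 . . 2
Index 5: author = 2

Answer: cursor 2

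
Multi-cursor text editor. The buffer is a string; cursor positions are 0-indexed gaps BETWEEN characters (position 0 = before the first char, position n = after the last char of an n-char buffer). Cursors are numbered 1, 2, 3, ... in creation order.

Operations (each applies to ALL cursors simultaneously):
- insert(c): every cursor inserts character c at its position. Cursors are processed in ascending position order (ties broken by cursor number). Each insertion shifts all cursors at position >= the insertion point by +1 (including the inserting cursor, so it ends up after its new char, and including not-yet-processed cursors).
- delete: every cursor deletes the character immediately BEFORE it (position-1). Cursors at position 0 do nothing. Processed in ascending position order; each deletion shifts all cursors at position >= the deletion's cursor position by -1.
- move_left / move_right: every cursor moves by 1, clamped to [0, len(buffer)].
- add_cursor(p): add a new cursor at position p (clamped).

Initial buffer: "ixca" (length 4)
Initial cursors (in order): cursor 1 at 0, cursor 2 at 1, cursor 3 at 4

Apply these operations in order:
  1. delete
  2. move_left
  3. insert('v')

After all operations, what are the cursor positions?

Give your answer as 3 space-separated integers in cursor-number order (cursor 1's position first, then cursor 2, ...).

After op 1 (delete): buffer="xc" (len 2), cursors c1@0 c2@0 c3@2, authorship ..
After op 2 (move_left): buffer="xc" (len 2), cursors c1@0 c2@0 c3@1, authorship ..
After op 3 (insert('v')): buffer="vvxvc" (len 5), cursors c1@2 c2@2 c3@4, authorship 12.3.

Answer: 2 2 4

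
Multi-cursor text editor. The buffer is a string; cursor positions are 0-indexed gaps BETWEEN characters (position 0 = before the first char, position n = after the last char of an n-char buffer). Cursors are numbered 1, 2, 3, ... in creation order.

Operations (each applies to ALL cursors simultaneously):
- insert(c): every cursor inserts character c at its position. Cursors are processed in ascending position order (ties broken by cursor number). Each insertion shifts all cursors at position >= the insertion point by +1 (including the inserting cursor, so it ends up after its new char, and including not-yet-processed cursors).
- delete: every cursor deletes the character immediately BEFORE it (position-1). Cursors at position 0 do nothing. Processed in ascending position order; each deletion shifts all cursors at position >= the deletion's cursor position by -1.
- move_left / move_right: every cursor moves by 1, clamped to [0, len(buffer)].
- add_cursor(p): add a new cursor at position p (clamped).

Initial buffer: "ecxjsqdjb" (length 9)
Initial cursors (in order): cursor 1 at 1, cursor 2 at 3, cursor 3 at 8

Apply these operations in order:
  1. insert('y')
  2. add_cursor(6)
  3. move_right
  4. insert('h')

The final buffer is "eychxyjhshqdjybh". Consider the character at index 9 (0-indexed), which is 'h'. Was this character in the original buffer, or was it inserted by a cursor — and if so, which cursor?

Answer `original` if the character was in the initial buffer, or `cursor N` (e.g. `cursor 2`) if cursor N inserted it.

After op 1 (insert('y')): buffer="eycxyjsqdjyb" (len 12), cursors c1@2 c2@5 c3@11, authorship .1..2.....3.
After op 2 (add_cursor(6)): buffer="eycxyjsqdjyb" (len 12), cursors c1@2 c2@5 c4@6 c3@11, authorship .1..2.....3.
After op 3 (move_right): buffer="eycxyjsqdjyb" (len 12), cursors c1@3 c2@6 c4@7 c3@12, authorship .1..2.....3.
After op 4 (insert('h')): buffer="eychxyjhshqdjybh" (len 16), cursors c1@4 c2@8 c4@10 c3@16, authorship .1.1.2.2.4...3.3
Authorship (.=original, N=cursor N): . 1 . 1 . 2 . 2 . 4 . . . 3 . 3
Index 9: author = 4

Answer: cursor 4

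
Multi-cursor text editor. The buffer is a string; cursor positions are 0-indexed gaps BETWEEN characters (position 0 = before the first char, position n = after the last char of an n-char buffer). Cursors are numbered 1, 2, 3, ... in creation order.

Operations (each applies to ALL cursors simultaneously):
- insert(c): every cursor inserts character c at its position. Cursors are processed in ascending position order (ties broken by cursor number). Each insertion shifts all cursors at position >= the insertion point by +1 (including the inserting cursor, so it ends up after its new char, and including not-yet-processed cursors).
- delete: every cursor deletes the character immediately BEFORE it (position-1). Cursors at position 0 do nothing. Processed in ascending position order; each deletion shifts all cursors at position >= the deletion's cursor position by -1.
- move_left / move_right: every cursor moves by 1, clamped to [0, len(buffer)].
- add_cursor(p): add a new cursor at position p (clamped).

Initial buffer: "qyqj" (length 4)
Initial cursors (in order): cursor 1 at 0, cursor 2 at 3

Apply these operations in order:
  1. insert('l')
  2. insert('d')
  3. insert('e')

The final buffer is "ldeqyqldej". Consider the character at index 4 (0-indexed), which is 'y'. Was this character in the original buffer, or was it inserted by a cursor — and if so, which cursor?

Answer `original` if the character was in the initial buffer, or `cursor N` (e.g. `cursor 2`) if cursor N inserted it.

After op 1 (insert('l')): buffer="lqyqlj" (len 6), cursors c1@1 c2@5, authorship 1...2.
After op 2 (insert('d')): buffer="ldqyqldj" (len 8), cursors c1@2 c2@7, authorship 11...22.
After op 3 (insert('e')): buffer="ldeqyqldej" (len 10), cursors c1@3 c2@9, authorship 111...222.
Authorship (.=original, N=cursor N): 1 1 1 . . . 2 2 2 .
Index 4: author = original

Answer: original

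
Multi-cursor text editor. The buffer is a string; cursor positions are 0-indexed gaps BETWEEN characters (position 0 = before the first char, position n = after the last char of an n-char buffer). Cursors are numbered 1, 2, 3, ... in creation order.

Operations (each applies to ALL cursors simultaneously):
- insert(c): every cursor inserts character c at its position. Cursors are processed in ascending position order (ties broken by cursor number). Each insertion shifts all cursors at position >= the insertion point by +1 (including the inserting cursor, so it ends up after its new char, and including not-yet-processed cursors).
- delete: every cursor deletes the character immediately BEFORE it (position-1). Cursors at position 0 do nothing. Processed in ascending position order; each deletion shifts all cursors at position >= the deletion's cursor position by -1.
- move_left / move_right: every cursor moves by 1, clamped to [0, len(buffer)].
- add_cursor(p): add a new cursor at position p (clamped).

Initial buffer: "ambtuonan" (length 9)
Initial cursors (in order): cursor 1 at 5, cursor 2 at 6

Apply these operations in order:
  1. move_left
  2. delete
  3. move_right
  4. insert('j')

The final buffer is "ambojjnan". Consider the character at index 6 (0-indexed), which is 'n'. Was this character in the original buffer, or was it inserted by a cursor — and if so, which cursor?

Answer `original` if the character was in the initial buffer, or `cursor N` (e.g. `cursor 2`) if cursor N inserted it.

After op 1 (move_left): buffer="ambtuonan" (len 9), cursors c1@4 c2@5, authorship .........
After op 2 (delete): buffer="ambonan" (len 7), cursors c1@3 c2@3, authorship .......
After op 3 (move_right): buffer="ambonan" (len 7), cursors c1@4 c2@4, authorship .......
After op 4 (insert('j')): buffer="ambojjnan" (len 9), cursors c1@6 c2@6, authorship ....12...
Authorship (.=original, N=cursor N): . . . . 1 2 . . .
Index 6: author = original

Answer: original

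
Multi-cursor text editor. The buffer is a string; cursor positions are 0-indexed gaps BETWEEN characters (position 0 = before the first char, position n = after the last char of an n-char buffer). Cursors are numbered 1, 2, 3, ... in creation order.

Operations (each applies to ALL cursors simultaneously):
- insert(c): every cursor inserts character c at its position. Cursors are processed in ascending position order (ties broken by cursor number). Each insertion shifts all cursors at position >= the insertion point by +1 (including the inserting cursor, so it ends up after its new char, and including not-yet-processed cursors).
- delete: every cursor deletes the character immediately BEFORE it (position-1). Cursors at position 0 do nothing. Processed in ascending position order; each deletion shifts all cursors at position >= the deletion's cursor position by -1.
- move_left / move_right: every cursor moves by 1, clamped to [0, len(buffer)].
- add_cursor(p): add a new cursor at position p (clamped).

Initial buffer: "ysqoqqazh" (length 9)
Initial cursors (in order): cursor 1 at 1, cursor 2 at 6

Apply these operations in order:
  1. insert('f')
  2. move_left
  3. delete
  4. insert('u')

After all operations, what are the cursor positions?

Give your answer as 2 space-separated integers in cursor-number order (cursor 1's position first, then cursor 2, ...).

After op 1 (insert('f')): buffer="yfsqoqqfazh" (len 11), cursors c1@2 c2@8, authorship .1.....2...
After op 2 (move_left): buffer="yfsqoqqfazh" (len 11), cursors c1@1 c2@7, authorship .1.....2...
After op 3 (delete): buffer="fsqoqfazh" (len 9), cursors c1@0 c2@5, authorship 1....2...
After op 4 (insert('u')): buffer="ufsqoqufazh" (len 11), cursors c1@1 c2@7, authorship 11....22...

Answer: 1 7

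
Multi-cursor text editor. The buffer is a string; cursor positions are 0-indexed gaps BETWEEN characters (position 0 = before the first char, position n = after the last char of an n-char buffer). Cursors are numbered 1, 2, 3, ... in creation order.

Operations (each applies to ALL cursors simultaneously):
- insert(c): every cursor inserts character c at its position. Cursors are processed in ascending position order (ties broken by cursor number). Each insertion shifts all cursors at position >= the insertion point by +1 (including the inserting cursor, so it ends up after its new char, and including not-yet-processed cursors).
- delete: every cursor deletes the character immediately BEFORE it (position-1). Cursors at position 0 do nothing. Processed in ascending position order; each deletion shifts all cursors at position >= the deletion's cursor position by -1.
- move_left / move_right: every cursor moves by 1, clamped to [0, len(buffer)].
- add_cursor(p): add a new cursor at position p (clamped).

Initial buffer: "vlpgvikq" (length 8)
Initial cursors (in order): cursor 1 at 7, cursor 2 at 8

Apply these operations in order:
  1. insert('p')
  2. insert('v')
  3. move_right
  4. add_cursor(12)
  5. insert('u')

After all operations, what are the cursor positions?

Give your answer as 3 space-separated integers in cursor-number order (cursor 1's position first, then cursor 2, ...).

After op 1 (insert('p')): buffer="vlpgvikpqp" (len 10), cursors c1@8 c2@10, authorship .......1.2
After op 2 (insert('v')): buffer="vlpgvikpvqpv" (len 12), cursors c1@9 c2@12, authorship .......11.22
After op 3 (move_right): buffer="vlpgvikpvqpv" (len 12), cursors c1@10 c2@12, authorship .......11.22
After op 4 (add_cursor(12)): buffer="vlpgvikpvqpv" (len 12), cursors c1@10 c2@12 c3@12, authorship .......11.22
After op 5 (insert('u')): buffer="vlpgvikpvqupvuu" (len 15), cursors c1@11 c2@15 c3@15, authorship .......11.12223

Answer: 11 15 15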